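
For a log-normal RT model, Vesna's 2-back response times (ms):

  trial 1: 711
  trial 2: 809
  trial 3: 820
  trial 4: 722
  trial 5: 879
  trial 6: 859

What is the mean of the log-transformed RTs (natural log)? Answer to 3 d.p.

6.681

ln(RT): 6.5667, 6.6958, 6.7093, 6.5820, 6.7788, 6.7558
Σ ln(RT) = 40.0884
Mean = 40.0884/6 = 6.68139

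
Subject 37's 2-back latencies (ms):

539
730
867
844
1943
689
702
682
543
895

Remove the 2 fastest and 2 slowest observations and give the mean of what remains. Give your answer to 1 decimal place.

752.3 ms

Sorted: 539, 543, 682, 689, 702, 730, 844, 867, 895, 1943
Drop lowest 2 (539, 543) and highest 2 (895, 1943)
Remaining (n=6): Σ = 4514, mean = 4514/6 = 752.333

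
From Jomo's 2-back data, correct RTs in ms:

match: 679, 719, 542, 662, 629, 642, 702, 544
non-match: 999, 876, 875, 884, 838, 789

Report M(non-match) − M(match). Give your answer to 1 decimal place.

M(match) = 5119/8 = 639.875
M(non-match) = 5261/6 = 876.833
Difference = 876.833 − 639.875 = 236.958 ms

237.0 ms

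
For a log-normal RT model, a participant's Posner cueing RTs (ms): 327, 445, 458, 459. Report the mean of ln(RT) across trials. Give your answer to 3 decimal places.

6.036

ln(RT): 5.7900, 6.0981, 6.1269, 6.1291
Σ ln(RT) = 24.1440
Mean = 24.1440/4 = 6.03599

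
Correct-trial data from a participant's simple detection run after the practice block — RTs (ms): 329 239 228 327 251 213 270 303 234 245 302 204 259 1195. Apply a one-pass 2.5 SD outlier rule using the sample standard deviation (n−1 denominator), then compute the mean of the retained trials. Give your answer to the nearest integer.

n = 14, ΣRT = 4599, M = 328.500
Σ(x−M)² = 829289.50; s = √(829289.50/13) = 252.570
Cutoffs: 328.500 ± 2.5·252.570 → [-302.9, 959.9]
Outside: 1195 → excluded.
Retained (n=13): Σ = 3404, mean = 3404/13 = 261.846

262 ms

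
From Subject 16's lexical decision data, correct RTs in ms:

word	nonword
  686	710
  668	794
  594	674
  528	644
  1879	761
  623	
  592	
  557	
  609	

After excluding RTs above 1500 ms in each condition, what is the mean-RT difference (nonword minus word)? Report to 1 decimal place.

word: exclude 1879
M(word) = 4857/8 = 607.125
M(nonword) = 3583/5 = 716.600
Difference = 716.600 − 607.125 = 109.475 ms

109.5 ms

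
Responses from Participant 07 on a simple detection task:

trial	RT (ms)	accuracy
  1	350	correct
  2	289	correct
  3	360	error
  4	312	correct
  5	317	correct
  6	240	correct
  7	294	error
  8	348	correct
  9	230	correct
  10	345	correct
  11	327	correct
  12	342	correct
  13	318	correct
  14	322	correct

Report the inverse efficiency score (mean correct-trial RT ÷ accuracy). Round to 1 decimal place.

363.6 ms

Correct trials (n=12): 350, 289, 312, 317, 240, 348, 230, 345, 327, 342, 318, 322
Mean correct RT = 3740/12 = 311.6667 ms
Proportion correct = 12/14
IES = 311.6667 / (12/14) = 363.611 ms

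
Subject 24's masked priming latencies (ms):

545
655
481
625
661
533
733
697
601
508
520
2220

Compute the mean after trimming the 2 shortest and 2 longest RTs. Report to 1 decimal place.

Sorted: 481, 508, 520, 533, 545, 601, 625, 655, 661, 697, 733, 2220
Drop lowest 2 (481, 508) and highest 2 (733, 2220)
Remaining (n=8): Σ = 4837, mean = 4837/8 = 604.625

604.6 ms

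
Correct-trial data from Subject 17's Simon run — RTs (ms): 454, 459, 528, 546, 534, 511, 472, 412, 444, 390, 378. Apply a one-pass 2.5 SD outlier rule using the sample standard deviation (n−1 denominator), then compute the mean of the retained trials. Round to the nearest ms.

466 ms

n = 11, ΣRT = 5128, M = 466.182
Σ(x−M)² = 34041.64; s = √(34041.64/10) = 58.345
Cutoffs: 466.182 ± 2.5·58.345 → [320.3, 612.0]
No RTs fall outside the cutoffs; all 11 retained. Mean = 5128/11 = 466.182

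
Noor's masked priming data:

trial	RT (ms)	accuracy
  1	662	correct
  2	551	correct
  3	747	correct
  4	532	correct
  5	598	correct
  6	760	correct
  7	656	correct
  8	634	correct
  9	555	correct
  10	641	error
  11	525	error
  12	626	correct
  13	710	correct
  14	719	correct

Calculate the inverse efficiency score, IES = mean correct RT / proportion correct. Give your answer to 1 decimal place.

753.5 ms

Correct trials (n=12): 662, 551, 747, 532, 598, 760, 656, 634, 555, 626, 710, 719
Mean correct RT = 7750/12 = 645.8333 ms
Proportion correct = 12/14
IES = 645.8333 / (12/14) = 753.472 ms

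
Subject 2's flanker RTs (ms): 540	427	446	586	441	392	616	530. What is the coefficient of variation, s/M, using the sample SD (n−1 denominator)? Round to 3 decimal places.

0.164

n = 8, Σ = 3978, M = 497.2500
Σ(x−M)² = 46681.500; s = √(46681.500/7) = 81.6626
CV = 81.6626 / 497.2500 = 0.16423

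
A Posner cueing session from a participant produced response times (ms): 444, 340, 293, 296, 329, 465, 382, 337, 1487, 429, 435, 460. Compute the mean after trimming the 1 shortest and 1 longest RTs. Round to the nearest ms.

Sorted: 293, 296, 329, 337, 340, 382, 429, 435, 444, 460, 465, 1487
Drop lowest 1 (293) and highest 1 (1487)
Remaining (n=10): Σ = 3917, mean = 3917/10 = 391.700

392 ms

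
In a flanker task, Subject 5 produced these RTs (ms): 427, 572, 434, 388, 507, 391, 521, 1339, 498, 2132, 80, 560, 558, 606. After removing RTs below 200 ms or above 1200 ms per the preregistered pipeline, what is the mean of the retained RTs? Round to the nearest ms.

Excluded: 80, 1339, 2132
Retained (n=11): Σ = 5462
Mean = 5462/11 = 496.5455

497 ms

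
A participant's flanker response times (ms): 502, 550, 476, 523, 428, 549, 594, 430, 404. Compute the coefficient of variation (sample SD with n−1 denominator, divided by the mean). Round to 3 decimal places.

0.132

n = 9, Σ = 4456, M = 495.1111
Σ(x−M)² = 33930.889; s = √(33930.889/8) = 65.1257
CV = 65.1257 / 495.1111 = 0.13154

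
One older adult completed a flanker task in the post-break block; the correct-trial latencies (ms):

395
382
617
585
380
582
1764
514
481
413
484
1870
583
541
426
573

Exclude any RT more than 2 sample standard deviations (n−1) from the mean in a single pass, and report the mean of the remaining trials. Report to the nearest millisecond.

497 ms

n = 16, ΣRT = 10590, M = 661.875
Σ(x−M)² = 3150083.75; s = √(3150083.75/15) = 458.264
Cutoffs: 661.875 ± 2·458.264 → [-254.7, 1578.4]
Outside: 1764, 1870 → excluded.
Retained (n=14): Σ = 6956, mean = 6956/14 = 496.857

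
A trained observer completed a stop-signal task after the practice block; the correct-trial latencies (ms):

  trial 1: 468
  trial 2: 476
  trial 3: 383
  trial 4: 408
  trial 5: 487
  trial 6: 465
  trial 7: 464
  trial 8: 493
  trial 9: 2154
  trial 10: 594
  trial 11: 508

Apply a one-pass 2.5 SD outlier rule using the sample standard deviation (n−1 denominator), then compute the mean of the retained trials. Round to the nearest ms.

475 ms

n = 11, ΣRT = 6900, M = 627.273
Σ(x−M)² = 2592926.18; s = √(2592926.18/10) = 509.208
Cutoffs: 627.273 ± 2.5·509.208 → [-645.7, 1900.3]
Outside: 2154 → excluded.
Retained (n=10): Σ = 4746, mean = 4746/10 = 474.600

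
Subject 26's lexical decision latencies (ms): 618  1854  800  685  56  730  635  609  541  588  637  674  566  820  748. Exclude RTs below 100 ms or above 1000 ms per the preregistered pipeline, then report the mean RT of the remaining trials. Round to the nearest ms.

Excluded: 56, 1854
Retained (n=13): Σ = 8651
Mean = 8651/13 = 665.4615

665 ms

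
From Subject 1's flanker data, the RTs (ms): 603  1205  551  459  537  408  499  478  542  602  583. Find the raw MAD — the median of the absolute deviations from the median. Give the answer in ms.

60 ms

Sorted: 408, 459, 478, 499, 537, 542, 551, 583, 602, 603, 1205 → median = 542
|x − 542|: 61, 663, 9, 83, 5, 134, 43, 64, 0, 60, 41
Sorted deviations: 0, 5, 9, 41, 43, 60, 61, 64, 83, 134, 663 → MAD = 60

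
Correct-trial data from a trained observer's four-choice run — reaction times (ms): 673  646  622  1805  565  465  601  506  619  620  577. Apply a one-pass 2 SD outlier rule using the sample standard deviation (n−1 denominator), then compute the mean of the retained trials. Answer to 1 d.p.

589.4 ms

n = 11, ΣRT = 7699, M = 699.909
Σ(x−M)² = 1379730.91; s = √(1379730.91/10) = 371.447
Cutoffs: 699.909 ± 2·371.447 → [-43.0, 1442.8]
Outside: 1805 → excluded.
Retained (n=10): Σ = 5894, mean = 5894/10 = 589.400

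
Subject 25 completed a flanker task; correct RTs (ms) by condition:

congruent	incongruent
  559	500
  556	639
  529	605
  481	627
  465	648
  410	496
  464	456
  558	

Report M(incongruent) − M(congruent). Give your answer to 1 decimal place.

64.5 ms

M(congruent) = 4022/8 = 502.750
M(incongruent) = 3971/7 = 567.286
Difference = 567.286 − 502.750 = 64.536 ms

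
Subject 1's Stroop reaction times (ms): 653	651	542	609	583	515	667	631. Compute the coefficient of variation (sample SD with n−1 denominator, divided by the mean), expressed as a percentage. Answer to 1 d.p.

n = 8, Σ = 4851, M = 606.3750
Σ(x−M)² = 21493.875; s = √(21493.875/7) = 55.4126
CV = 55.4126 / 606.3750 = 0.09138 = 9.138%

9.1%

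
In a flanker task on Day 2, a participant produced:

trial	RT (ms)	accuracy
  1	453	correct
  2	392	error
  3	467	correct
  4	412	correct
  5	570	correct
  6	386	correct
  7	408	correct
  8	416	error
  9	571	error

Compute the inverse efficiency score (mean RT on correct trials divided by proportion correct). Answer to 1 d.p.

674.0 ms

Correct trials (n=6): 453, 467, 412, 570, 386, 408
Mean correct RT = 2696/6 = 449.3333 ms
Proportion correct = 6/9
IES = 449.3333 / (6/9) = 674.000 ms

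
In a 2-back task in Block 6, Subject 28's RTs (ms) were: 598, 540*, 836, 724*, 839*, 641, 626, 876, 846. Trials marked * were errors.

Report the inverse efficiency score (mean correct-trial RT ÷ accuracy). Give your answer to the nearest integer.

Correct trials (n=6): 598, 836, 641, 626, 876, 846
Mean correct RT = 4423/6 = 737.1667 ms
Proportion correct = 6/9
IES = 737.1667 / (6/9) = 1105.750 ms

1106 ms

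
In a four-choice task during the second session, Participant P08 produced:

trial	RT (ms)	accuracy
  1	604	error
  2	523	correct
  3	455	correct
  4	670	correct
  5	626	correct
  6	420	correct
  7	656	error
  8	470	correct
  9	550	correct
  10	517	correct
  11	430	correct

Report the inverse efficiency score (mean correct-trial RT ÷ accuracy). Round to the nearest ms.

Correct trials (n=9): 523, 455, 670, 626, 420, 470, 550, 517, 430
Mean correct RT = 4661/9 = 517.8889 ms
Proportion correct = 9/11
IES = 517.8889 / (9/11) = 632.975 ms

633 ms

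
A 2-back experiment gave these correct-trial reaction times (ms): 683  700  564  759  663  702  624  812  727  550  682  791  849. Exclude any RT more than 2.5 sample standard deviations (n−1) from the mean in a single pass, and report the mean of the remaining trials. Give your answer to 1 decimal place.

700.5 ms

n = 13, ΣRT = 9106, M = 700.462
Σ(x−M)² = 95991.23; s = √(95991.23/12) = 89.439
Cutoffs: 700.462 ± 2.5·89.439 → [476.9, 924.1]
No RTs fall outside the cutoffs; all 13 retained. Mean = 9106/13 = 700.462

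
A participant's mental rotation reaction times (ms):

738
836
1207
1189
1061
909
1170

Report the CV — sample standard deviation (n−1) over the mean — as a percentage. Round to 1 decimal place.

18.6%

n = 7, Σ = 7110, M = 1015.7143
Σ(x−M)² = 213283.429; s = √(213283.429/6) = 188.5398
CV = 188.5398 / 1015.7143 = 0.18562 = 18.562%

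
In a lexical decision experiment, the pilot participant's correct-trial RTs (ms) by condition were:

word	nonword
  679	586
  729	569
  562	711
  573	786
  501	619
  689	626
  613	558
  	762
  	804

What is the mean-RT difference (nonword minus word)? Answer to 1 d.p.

M(word) = 4346/7 = 620.857
M(nonword) = 6021/9 = 669.000
Difference = 669.000 − 620.857 = 48.143 ms

48.1 ms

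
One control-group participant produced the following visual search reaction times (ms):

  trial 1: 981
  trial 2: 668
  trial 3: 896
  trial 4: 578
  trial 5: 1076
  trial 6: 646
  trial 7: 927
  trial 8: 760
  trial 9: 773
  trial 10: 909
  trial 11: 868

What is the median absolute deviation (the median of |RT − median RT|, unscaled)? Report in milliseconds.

Sorted: 578, 646, 668, 760, 773, 868, 896, 909, 927, 981, 1076 → median = 868
|x − 868|: 113, 200, 28, 290, 208, 222, 59, 108, 95, 41, 0
Sorted deviations: 0, 28, 41, 59, 95, 108, 113, 200, 208, 222, 290 → MAD = 108

108 ms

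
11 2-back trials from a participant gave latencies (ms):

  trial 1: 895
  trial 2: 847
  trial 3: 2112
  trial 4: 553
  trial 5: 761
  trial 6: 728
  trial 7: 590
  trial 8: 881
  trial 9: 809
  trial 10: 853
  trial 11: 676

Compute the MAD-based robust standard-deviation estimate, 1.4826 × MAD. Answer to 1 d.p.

Sorted: 553, 590, 676, 728, 761, 809, 847, 853, 881, 895, 2112 → median = 809
|x − 809| sorted: 0, 38, 44, 48, 72, 81, 86, 133, 219, 256, 1303 → MAD = 81
Robust SD ≈ 1.4826 × 81 = 120.091

120.1 ms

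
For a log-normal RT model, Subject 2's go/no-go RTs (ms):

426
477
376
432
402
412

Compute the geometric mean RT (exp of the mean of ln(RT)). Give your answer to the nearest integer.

ln(RT): 6.0544, 6.1675, 5.9296, 6.0684, 5.9965, 6.0210
Mean ln(RT) = 36.2374/6 = 6.03957
Geometric mean = exp(6.03957) = 419.71 ms

420 ms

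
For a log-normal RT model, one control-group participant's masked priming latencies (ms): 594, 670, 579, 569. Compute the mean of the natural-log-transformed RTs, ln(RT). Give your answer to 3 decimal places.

6.400

ln(RT): 6.3869, 6.5073, 6.3613, 6.3439
Σ ln(RT) = 25.5993
Mean = 25.5993/4 = 6.39983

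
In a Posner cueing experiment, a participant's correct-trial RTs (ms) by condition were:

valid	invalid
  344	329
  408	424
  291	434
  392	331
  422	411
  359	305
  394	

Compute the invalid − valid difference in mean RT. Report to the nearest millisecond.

M(valid) = 2610/7 = 372.857
M(invalid) = 2234/6 = 372.333
Difference = 372.333 − 372.857 = -0.524 ms

-1 ms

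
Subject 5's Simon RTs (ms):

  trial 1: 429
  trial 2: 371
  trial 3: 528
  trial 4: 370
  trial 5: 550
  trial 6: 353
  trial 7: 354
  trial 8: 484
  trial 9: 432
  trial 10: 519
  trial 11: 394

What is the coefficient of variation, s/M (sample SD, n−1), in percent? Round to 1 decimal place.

n = 11, Σ = 4784, M = 434.9091
Σ(x−M)² = 54662.909; s = √(54662.909/10) = 73.9344
CV = 73.9344 / 434.9091 = 0.17000 = 17.000%

17.0%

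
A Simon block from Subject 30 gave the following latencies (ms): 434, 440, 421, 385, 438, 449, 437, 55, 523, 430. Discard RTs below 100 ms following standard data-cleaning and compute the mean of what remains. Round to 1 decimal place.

439.7 ms

Excluded: 55
Retained (n=9): Σ = 3957
Mean = 3957/9 = 439.6667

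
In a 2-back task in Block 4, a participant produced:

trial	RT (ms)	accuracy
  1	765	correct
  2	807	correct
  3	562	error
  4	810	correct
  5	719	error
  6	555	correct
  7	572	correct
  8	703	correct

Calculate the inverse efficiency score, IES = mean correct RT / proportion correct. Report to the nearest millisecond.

936 ms

Correct trials (n=6): 765, 807, 810, 555, 572, 703
Mean correct RT = 4212/6 = 702.0000 ms
Proportion correct = 6/8
IES = 702.0000 / (6/8) = 936.000 ms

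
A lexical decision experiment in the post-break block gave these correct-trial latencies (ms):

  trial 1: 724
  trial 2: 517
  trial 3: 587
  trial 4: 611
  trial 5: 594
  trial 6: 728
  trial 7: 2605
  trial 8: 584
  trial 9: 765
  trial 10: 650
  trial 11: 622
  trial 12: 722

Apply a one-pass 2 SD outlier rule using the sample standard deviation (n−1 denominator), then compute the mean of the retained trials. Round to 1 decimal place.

645.8 ms

n = 12, ΣRT = 9709, M = 809.083
Σ(x−M)² = 3579758.92; s = √(3579758.92/11) = 570.467
Cutoffs: 809.083 ± 2·570.467 → [-331.9, 1950.0]
Outside: 2605 → excluded.
Retained (n=11): Σ = 7104, mean = 7104/11 = 645.818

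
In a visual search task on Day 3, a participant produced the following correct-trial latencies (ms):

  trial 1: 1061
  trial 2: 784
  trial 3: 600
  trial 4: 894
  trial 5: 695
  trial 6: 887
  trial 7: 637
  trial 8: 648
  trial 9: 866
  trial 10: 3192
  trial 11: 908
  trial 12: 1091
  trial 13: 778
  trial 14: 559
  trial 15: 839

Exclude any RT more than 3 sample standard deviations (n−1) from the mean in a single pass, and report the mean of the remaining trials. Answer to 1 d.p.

n = 15, ΣRT = 14439, M = 962.600
Σ(x−M)² = 5671349.60; s = √(5671349.60/14) = 636.472
Cutoffs: 962.600 ± 3·636.472 → [-946.8, 2872.0]
Outside: 3192 → excluded.
Retained (n=14): Σ = 11247, mean = 11247/14 = 803.357

803.4 ms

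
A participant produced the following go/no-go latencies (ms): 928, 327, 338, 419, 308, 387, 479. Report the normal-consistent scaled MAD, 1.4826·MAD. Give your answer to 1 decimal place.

Sorted: 308, 327, 338, 387, 419, 479, 928 → median = 387
|x − 387| sorted: 0, 32, 49, 60, 79, 92, 541 → MAD = 60
Robust SD ≈ 1.4826 × 60 = 88.956

89.0 ms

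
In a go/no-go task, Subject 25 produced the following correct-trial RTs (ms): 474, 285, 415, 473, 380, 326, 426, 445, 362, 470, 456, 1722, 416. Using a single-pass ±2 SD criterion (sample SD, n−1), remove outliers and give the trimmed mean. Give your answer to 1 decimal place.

n = 13, ΣRT = 6650, M = 511.538
Σ(x−M)² = 1628521.23; s = √(1628521.23/12) = 368.389
Cutoffs: 511.538 ± 2·368.389 → [-225.2, 1248.3]
Outside: 1722 → excluded.
Retained (n=12): Σ = 4928, mean = 4928/12 = 410.667

410.7 ms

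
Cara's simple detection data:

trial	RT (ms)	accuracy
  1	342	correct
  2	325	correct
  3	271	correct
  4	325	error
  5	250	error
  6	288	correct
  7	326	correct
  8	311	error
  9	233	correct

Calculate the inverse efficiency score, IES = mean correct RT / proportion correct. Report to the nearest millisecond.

446 ms

Correct trials (n=6): 342, 325, 271, 288, 326, 233
Mean correct RT = 1785/6 = 297.5000 ms
Proportion correct = 6/9
IES = 297.5000 / (6/9) = 446.250 ms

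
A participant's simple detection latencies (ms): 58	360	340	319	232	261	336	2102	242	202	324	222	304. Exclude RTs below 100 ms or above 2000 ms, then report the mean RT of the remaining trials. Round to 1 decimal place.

Excluded: 58, 2102
Retained (n=11): Σ = 3142
Mean = 3142/11 = 285.6364

285.6 ms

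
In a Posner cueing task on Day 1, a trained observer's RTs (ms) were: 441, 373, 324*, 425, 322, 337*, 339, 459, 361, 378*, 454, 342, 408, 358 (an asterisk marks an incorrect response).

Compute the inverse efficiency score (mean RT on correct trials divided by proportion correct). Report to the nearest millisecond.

Correct trials (n=11): 441, 373, 425, 322, 339, 459, 361, 454, 342, 408, 358
Mean correct RT = 4282/11 = 389.2727 ms
Proportion correct = 11/14
IES = 389.2727 / (11/14) = 495.438 ms

495 ms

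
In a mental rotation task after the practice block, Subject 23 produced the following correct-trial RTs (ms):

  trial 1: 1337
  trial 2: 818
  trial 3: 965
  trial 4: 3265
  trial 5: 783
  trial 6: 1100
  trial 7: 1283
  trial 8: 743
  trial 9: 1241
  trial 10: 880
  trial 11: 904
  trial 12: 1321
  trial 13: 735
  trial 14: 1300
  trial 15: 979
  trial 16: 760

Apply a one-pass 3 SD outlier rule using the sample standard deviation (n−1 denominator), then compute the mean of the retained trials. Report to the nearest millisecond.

1010 ms

n = 16, ΣRT = 18414, M = 1150.875
Σ(x−M)² = 5520161.75; s = √(5520161.75/15) = 606.639
Cutoffs: 1150.875 ± 3·606.639 → [-669.0, 2970.8]
Outside: 3265 → excluded.
Retained (n=15): Σ = 15149, mean = 15149/15 = 1009.933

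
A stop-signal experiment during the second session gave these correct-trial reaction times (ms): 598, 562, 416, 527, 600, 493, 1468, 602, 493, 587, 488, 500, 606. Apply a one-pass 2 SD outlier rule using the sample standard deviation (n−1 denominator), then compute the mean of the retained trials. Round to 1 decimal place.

n = 13, ΣRT = 7940, M = 610.769
Σ(x−M)² = 838200.31; s = √(838200.31/12) = 264.292
Cutoffs: 610.769 ± 2·264.292 → [82.2, 1139.4]
Outside: 1468 → excluded.
Retained (n=12): Σ = 6472, mean = 6472/12 = 539.333

539.3 ms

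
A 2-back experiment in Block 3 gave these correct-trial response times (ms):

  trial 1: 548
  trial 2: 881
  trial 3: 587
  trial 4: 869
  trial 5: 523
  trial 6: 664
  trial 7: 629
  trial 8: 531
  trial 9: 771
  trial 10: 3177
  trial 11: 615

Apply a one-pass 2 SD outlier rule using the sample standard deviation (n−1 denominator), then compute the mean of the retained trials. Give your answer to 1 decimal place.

661.8 ms

n = 11, ΣRT = 9795, M = 890.455
Σ(x−M)² = 5912214.73; s = √(5912214.73/10) = 768.909
Cutoffs: 890.455 ± 2·768.909 → [-647.4, 2428.3]
Outside: 3177 → excluded.
Retained (n=10): Σ = 6618, mean = 6618/10 = 661.800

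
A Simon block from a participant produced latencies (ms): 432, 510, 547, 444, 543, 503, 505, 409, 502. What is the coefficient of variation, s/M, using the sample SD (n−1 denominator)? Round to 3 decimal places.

n = 9, Σ = 4395, M = 488.3333
Σ(x−M)² = 19012.000; s = √(19012.000/8) = 48.7494
CV = 48.7494 / 488.3333 = 0.09983

0.100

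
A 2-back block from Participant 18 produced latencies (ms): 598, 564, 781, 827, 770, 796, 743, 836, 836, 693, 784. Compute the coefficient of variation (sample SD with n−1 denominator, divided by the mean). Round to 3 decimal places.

0.124

n = 11, Σ = 8228, M = 748.0000
Σ(x−M)² = 86308.000; s = √(86308.000/10) = 92.9021
CV = 92.9021 / 748.0000 = 0.12420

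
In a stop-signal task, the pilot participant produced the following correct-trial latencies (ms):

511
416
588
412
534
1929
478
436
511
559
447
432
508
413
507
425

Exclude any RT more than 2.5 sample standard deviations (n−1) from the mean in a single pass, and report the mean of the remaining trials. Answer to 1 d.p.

n = 16, ΣRT = 9106, M = 569.125
Σ(x−M)² = 2018331.75; s = √(2018331.75/15) = 366.818
Cutoffs: 569.125 ± 2.5·366.818 → [-347.9, 1486.2]
Outside: 1929 → excluded.
Retained (n=15): Σ = 7177, mean = 7177/15 = 478.467

478.5 ms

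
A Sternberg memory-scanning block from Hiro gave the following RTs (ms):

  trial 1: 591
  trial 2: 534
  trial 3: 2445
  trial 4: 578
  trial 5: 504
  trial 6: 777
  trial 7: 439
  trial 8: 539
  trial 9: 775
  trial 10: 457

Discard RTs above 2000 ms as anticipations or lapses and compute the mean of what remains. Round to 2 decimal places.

577.11 ms

Excluded: 2445
Retained (n=9): Σ = 5194
Mean = 5194/9 = 577.1111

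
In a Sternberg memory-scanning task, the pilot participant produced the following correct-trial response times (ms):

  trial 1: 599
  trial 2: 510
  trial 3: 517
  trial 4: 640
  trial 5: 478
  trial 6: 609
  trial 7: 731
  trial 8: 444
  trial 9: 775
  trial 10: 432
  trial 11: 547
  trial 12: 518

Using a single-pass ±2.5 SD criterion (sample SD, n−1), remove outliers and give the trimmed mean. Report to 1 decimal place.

n = 12, ΣRT = 6800, M = 566.667
Σ(x−M)² = 128100.67; s = √(128100.67/11) = 107.914
Cutoffs: 566.667 ± 2.5·107.914 → [296.9, 836.5]
No RTs fall outside the cutoffs; all 12 retained. Mean = 6800/12 = 566.667

566.7 ms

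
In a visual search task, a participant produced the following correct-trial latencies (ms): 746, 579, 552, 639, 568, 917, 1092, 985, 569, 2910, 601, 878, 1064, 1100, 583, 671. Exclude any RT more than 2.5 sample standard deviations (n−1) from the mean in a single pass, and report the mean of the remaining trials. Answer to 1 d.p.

769.6 ms

n = 16, ΣRT = 14454, M = 903.375
Σ(x−M)² = 4929773.75; s = √(4929773.75/15) = 573.281
Cutoffs: 903.375 ± 2.5·573.281 → [-529.8, 2336.6]
Outside: 2910 → excluded.
Retained (n=15): Σ = 11544, mean = 11544/15 = 769.600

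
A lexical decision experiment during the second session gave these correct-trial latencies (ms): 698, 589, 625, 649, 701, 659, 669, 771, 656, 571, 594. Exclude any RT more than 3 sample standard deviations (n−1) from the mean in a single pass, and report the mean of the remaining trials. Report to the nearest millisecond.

n = 11, ΣRT = 7182, M = 652.909
Σ(x−M)² = 33654.91; s = √(33654.91/10) = 58.013
Cutoffs: 652.909 ± 3·58.013 → [478.9, 826.9]
No RTs fall outside the cutoffs; all 11 retained. Mean = 7182/11 = 652.909

653 ms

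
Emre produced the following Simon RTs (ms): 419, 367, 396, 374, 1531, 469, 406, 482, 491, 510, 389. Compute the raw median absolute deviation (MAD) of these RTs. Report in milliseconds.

50 ms

Sorted: 367, 374, 389, 396, 406, 419, 469, 482, 491, 510, 1531 → median = 419
|x − 419|: 0, 52, 23, 45, 1112, 50, 13, 63, 72, 91, 30
Sorted deviations: 0, 13, 23, 30, 45, 50, 52, 63, 72, 91, 1112 → MAD = 50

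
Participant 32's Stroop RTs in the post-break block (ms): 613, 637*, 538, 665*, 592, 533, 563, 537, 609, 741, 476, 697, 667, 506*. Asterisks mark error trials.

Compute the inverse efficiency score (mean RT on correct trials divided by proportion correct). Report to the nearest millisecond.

760 ms

Correct trials (n=11): 613, 538, 592, 533, 563, 537, 609, 741, 476, 697, 667
Mean correct RT = 6566/11 = 596.9091 ms
Proportion correct = 11/14
IES = 596.9091 / (11/14) = 759.702 ms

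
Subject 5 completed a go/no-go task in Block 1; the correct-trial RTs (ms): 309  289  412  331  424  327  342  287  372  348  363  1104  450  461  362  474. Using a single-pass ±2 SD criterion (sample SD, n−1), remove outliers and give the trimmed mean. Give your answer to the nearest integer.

n = 16, ΣRT = 6655, M = 415.938
Σ(x−M)² = 557094.94; s = √(557094.94/15) = 192.717
Cutoffs: 415.938 ± 2·192.717 → [30.5, 801.4]
Outside: 1104 → excluded.
Retained (n=15): Σ = 5551, mean = 5551/15 = 370.067

370 ms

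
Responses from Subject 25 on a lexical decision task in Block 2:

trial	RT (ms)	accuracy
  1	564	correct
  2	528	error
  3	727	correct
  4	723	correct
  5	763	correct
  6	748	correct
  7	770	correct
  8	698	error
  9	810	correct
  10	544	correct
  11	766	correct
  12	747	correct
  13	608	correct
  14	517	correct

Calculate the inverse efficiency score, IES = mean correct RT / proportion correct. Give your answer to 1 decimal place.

805.7 ms

Correct trials (n=12): 564, 727, 723, 763, 748, 770, 810, 544, 766, 747, 608, 517
Mean correct RT = 8287/12 = 690.5833 ms
Proportion correct = 12/14
IES = 690.5833 / (12/14) = 805.681 ms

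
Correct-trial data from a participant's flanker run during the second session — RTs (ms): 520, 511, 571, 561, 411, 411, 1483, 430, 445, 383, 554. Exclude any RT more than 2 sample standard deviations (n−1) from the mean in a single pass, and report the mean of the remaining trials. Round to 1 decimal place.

n = 11, ΣRT = 6280, M = 570.909
Σ(x−M)² = 960634.91; s = √(960634.91/10) = 309.941
Cutoffs: 570.909 ± 2·309.941 → [-49.0, 1190.8]
Outside: 1483 → excluded.
Retained (n=10): Σ = 4797, mean = 4797/10 = 479.700

479.7 ms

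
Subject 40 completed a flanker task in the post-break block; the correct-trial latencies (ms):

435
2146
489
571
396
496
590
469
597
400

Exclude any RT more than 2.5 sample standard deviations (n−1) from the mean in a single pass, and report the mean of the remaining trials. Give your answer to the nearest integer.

n = 10, ΣRT = 6589, M = 658.900
Σ(x−M)² = 2505512.90; s = √(2505512.90/9) = 527.627
Cutoffs: 658.900 ± 2.5·527.627 → [-660.2, 1978.0]
Outside: 2146 → excluded.
Retained (n=9): Σ = 4443, mean = 4443/9 = 493.667

494 ms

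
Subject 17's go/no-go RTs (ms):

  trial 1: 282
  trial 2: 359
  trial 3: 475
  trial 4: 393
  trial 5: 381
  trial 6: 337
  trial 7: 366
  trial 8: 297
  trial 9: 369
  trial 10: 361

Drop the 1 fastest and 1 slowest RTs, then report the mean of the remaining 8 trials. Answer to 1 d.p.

Sorted: 282, 297, 337, 359, 361, 366, 369, 381, 393, 475
Drop lowest 1 (282) and highest 1 (475)
Remaining (n=8): Σ = 2863, mean = 2863/8 = 357.875

357.9 ms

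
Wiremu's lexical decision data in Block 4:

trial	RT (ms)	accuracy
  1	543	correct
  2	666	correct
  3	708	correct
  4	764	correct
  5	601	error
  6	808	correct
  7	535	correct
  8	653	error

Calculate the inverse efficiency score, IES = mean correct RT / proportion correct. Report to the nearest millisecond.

Correct trials (n=6): 543, 666, 708, 764, 808, 535
Mean correct RT = 4024/6 = 670.6667 ms
Proportion correct = 6/8
IES = 670.6667 / (6/8) = 894.222 ms

894 ms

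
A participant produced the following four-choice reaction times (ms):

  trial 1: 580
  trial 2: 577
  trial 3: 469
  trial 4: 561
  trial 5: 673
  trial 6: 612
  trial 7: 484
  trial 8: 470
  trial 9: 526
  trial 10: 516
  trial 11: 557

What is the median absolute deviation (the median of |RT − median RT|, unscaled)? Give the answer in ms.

Sorted: 469, 470, 484, 516, 526, 557, 561, 577, 580, 612, 673 → median = 557
|x − 557|: 23, 20, 88, 4, 116, 55, 73, 87, 31, 41, 0
Sorted deviations: 0, 4, 20, 23, 31, 41, 55, 73, 87, 88, 116 → MAD = 41

41 ms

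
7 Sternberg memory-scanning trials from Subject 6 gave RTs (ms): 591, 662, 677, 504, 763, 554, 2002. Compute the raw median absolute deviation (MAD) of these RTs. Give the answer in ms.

Sorted: 504, 554, 591, 662, 677, 763, 2002 → median = 662
|x − 662|: 71, 0, 15, 158, 101, 108, 1340
Sorted deviations: 0, 15, 71, 101, 108, 158, 1340 → MAD = 101

101 ms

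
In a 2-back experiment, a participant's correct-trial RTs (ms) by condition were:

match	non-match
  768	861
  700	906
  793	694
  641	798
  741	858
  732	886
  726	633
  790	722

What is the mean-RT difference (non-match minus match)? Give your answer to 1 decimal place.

M(match) = 5891/8 = 736.375
M(non-match) = 6358/8 = 794.750
Difference = 794.750 − 736.375 = 58.375 ms

58.4 ms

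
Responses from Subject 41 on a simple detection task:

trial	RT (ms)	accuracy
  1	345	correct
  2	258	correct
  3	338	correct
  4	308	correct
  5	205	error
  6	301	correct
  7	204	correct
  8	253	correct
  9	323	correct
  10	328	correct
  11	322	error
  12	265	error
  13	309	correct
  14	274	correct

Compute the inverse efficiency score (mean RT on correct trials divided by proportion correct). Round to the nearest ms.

Correct trials (n=11): 345, 258, 338, 308, 301, 204, 253, 323, 328, 309, 274
Mean correct RT = 3241/11 = 294.6364 ms
Proportion correct = 11/14
IES = 294.6364 / (11/14) = 374.992 ms

375 ms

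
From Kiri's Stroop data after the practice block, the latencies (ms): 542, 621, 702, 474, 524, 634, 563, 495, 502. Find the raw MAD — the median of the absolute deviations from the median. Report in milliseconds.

Sorted: 474, 495, 502, 524, 542, 563, 621, 634, 702 → median = 542
|x − 542|: 0, 79, 160, 68, 18, 92, 21, 47, 40
Sorted deviations: 0, 18, 21, 40, 47, 68, 79, 92, 160 → MAD = 47

47 ms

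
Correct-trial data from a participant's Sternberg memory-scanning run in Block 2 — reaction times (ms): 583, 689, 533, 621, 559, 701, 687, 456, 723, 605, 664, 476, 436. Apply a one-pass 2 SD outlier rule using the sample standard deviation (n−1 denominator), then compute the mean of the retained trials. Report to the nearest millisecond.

n = 13, ΣRT = 7733, M = 594.846
Σ(x−M)² = 114503.69; s = √(114503.69/12) = 97.683
Cutoffs: 594.846 ± 2·97.683 → [399.5, 790.2]
No RTs fall outside the cutoffs; all 13 retained. Mean = 7733/13 = 594.846

595 ms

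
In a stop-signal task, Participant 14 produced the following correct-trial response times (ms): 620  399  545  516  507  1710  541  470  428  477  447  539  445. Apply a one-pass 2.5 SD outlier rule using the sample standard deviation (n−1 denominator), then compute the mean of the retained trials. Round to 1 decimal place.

n = 13, ΣRT = 7644, M = 588.000
Σ(x−M)² = 1406008.00; s = √(1406008.00/12) = 342.297
Cutoffs: 588.000 ± 2.5·342.297 → [-267.7, 1443.7]
Outside: 1710 → excluded.
Retained (n=12): Σ = 5934, mean = 5934/12 = 494.500

494.5 ms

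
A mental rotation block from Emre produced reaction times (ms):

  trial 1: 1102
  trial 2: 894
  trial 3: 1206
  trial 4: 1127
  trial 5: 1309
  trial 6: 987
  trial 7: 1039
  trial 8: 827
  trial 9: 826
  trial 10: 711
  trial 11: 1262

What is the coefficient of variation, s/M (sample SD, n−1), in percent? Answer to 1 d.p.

19.0%

n = 11, Σ = 11290, M = 1026.3636
Σ(x−M)² = 382100.545; s = √(382100.545/10) = 195.4739
CV = 195.4739 / 1026.3636 = 0.19045 = 19.045%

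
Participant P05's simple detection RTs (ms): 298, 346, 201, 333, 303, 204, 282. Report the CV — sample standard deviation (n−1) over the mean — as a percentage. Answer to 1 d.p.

20.6%

n = 7, Σ = 1967, M = 281.0000
Σ(x−M)² = 20032.000; s = √(20032.000/6) = 57.7812
CV = 57.7812 / 281.0000 = 0.20563 = 20.563%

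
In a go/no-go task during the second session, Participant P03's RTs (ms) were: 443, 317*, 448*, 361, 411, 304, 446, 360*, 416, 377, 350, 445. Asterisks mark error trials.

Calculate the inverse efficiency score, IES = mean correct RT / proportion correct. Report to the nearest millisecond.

Correct trials (n=9): 443, 361, 411, 304, 446, 416, 377, 350, 445
Mean correct RT = 3553/9 = 394.7778 ms
Proportion correct = 9/12
IES = 394.7778 / (9/12) = 526.370 ms

526 ms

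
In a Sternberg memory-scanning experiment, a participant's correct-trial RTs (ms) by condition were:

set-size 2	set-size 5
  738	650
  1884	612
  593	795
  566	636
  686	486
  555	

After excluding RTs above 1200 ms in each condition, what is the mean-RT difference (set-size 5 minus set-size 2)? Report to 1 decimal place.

8.2 ms

set-size 2: exclude 1884
M(set-size 2) = 3138/5 = 627.600
M(set-size 5) = 3179/5 = 635.800
Difference = 635.800 − 627.600 = 8.200 ms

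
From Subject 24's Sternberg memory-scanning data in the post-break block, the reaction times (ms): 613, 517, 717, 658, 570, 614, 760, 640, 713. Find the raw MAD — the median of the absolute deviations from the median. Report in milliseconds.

Sorted: 517, 570, 613, 614, 640, 658, 713, 717, 760 → median = 640
|x − 640|: 27, 123, 77, 18, 70, 26, 120, 0, 73
Sorted deviations: 0, 18, 26, 27, 70, 73, 77, 120, 123 → MAD = 70

70 ms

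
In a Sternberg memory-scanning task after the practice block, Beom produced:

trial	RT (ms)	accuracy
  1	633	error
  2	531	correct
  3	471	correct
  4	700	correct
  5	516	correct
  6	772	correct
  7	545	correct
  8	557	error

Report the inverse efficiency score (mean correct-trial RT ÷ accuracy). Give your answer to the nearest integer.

Correct trials (n=6): 531, 471, 700, 516, 772, 545
Mean correct RT = 3535/6 = 589.1667 ms
Proportion correct = 6/8
IES = 589.1667 / (6/8) = 785.556 ms

786 ms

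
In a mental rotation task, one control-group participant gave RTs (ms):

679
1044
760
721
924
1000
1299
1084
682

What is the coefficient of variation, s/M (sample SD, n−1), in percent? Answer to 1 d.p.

23.7%

n = 9, Σ = 8193, M = 910.3333
Σ(x−M)² = 371414.000; s = √(371414.000/8) = 215.4687
CV = 215.4687 / 910.3333 = 0.23669 = 23.669%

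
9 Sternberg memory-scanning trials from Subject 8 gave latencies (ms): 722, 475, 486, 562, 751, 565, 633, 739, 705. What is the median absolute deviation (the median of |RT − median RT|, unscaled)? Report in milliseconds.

89 ms

Sorted: 475, 486, 562, 565, 633, 705, 722, 739, 751 → median = 633
|x − 633|: 89, 158, 147, 71, 118, 68, 0, 106, 72
Sorted deviations: 0, 68, 71, 72, 89, 106, 118, 147, 158 → MAD = 89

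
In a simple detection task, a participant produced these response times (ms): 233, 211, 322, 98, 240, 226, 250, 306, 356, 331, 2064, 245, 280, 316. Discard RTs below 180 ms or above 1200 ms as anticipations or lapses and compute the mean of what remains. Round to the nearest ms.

276 ms

Excluded: 98, 2064
Retained (n=12): Σ = 3316
Mean = 3316/12 = 276.3333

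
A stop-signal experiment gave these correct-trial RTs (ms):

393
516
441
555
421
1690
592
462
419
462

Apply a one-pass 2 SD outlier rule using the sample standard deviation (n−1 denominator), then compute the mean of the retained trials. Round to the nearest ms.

473 ms

n = 10, ΣRT = 5951, M = 595.100
Σ(x−M)² = 1368024.90; s = √(1368024.90/9) = 389.875
Cutoffs: 595.100 ± 2·389.875 → [-184.7, 1374.9]
Outside: 1690 → excluded.
Retained (n=9): Σ = 4261, mean = 4261/9 = 473.444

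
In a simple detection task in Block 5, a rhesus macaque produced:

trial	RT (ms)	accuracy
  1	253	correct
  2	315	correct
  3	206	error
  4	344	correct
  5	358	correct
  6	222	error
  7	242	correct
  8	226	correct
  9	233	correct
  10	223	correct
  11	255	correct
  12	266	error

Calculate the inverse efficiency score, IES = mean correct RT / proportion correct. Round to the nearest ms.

363 ms

Correct trials (n=9): 253, 315, 344, 358, 242, 226, 233, 223, 255
Mean correct RT = 2449/9 = 272.1111 ms
Proportion correct = 9/12
IES = 272.1111 / (9/12) = 362.815 ms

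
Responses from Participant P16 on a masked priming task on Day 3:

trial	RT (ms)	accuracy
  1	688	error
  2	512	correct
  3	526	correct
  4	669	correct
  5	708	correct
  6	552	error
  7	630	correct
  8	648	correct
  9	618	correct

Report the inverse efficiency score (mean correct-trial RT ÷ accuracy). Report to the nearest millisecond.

Correct trials (n=7): 512, 526, 669, 708, 630, 648, 618
Mean correct RT = 4311/7 = 615.8571 ms
Proportion correct = 7/9
IES = 615.8571 / (7/9) = 791.816 ms

792 ms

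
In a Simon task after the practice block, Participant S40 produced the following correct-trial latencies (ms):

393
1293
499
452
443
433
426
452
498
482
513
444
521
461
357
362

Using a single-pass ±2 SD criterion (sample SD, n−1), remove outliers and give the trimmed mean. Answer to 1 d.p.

449.1 ms

n = 16, ΣRT = 8029, M = 501.812
Σ(x−M)² = 703156.44; s = √(703156.44/15) = 216.511
Cutoffs: 501.812 ± 2·216.511 → [68.8, 934.8]
Outside: 1293 → excluded.
Retained (n=15): Σ = 6736, mean = 6736/15 = 449.067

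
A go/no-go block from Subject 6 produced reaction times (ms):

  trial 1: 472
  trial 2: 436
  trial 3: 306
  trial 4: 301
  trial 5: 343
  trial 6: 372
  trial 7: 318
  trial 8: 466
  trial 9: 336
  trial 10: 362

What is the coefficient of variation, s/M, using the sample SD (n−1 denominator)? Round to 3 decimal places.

0.174

n = 10, Σ = 3712, M = 371.2000
Σ(x−M)² = 37475.600; s = √(37475.600/9) = 64.5287
CV = 64.5287 / 371.2000 = 0.17384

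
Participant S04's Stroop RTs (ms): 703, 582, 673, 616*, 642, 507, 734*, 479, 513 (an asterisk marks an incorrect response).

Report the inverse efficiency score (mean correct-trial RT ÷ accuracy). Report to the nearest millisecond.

753 ms

Correct trials (n=7): 703, 582, 673, 642, 507, 479, 513
Mean correct RT = 4099/7 = 585.5714 ms
Proportion correct = 7/9
IES = 585.5714 / (7/9) = 752.878 ms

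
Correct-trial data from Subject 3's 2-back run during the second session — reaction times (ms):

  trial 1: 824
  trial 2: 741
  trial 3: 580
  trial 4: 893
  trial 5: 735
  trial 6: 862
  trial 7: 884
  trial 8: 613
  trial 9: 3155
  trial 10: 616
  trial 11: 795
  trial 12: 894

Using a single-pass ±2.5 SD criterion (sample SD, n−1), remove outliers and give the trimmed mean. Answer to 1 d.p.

n = 12, ΣRT = 11592, M = 966.000
Σ(x−M)² = 5369270.00; s = √(5369270.00/11) = 698.653
Cutoffs: 966.000 ± 2.5·698.653 → [-780.6, 2712.6]
Outside: 3155 → excluded.
Retained (n=11): Σ = 8437, mean = 8437/11 = 767.000

767.0 ms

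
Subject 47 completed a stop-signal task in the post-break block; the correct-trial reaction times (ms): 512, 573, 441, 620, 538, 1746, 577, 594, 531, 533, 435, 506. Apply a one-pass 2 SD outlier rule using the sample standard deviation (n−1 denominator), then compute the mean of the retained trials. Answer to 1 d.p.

532.7 ms

n = 12, ΣRT = 7606, M = 633.833
Σ(x−M)² = 1383453.67; s = √(1383453.67/11) = 354.639
Cutoffs: 633.833 ± 2·354.639 → [-75.4, 1343.1]
Outside: 1746 → excluded.
Retained (n=11): Σ = 5860, mean = 5860/11 = 532.727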